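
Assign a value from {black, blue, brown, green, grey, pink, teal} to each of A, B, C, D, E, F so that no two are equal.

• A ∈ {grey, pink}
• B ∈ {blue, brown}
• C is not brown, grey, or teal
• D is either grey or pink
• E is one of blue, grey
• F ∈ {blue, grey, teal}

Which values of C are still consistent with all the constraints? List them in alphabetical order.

The 2 variables A and D are confined to {grey, pink}, which locks those values in; drop them from C, E, F.
That leaves E = blue. Strike blue from B, C, F.
F's domain is down to {teal}, so F = teal.
That leaves B = brown.
No further eliminations apply; C can still be any of black, green.

black, green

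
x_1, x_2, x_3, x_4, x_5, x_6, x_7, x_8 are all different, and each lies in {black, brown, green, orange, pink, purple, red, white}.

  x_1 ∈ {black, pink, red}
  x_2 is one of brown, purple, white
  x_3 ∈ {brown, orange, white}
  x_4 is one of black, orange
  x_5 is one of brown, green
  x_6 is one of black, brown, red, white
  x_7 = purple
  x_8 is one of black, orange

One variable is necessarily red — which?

x_7 has just one choice, so x_7 = purple. Remove purple from x_2.
The 7 still-open variables together cover exactly {black, brown, green, orange, pink, red, white} — 7 values for 7 variables — and green appears only in x_5's list, so x_5 = green.
The 6 still-open variables draw from only 6 values {black, brown, orange, pink, red, white}, so each is used; only x_1 can be pink, hence x_1 = pink.
The 5 still-open variables together cover exactly {black, brown, orange, red, white} — 5 values for 5 variables — and red appears only in x_6's list, so x_6 = red.

x_6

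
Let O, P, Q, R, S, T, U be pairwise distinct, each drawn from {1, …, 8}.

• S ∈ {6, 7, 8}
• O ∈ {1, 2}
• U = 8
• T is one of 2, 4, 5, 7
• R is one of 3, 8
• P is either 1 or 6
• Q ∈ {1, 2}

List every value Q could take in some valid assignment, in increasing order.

1, 2

U has just one choice, so U = 8. Strike 8 from R, S.
R has just one choice, so R = 3.
O and Q share exactly the 2 values {1, 2}; by pigeonhole those values go to them, so strike 1, 2 from P, T.
That leaves P = 6. Strike 6 from S.
S has just one choice, so S = 7. Strike 7 from T.
No further eliminations apply; Q can still be any of 1, 2.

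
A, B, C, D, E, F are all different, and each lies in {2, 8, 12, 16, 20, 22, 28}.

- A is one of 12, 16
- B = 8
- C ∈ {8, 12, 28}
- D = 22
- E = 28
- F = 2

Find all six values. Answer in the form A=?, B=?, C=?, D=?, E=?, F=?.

B has just one choice, so B = 8. So C can't be 8.
D has just one choice, so D = 22.
E has just one choice, so E = 28. Strike 28 from C.
F must be 2 (only option left).
C must be 12 (only option left). Strike 12 from A.
A has just one choice, so A = 16.

A=16, B=8, C=12, D=22, E=28, F=2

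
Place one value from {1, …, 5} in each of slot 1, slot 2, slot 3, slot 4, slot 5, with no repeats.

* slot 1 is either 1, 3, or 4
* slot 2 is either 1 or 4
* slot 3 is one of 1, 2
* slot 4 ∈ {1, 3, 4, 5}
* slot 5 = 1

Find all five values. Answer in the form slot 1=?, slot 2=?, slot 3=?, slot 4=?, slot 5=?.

slot 1=3, slot 2=4, slot 3=2, slot 4=5, slot 5=1

slot 5's domain is down to {1}, so slot 5 = 1. Remove 1 from slot 1, slot 2, slot 3, slot 4.
That leaves slot 2 = 4. Eliminate 4 elsewhere: slot 1, slot 4.
That leaves slot 3 = 2.
That leaves slot 1 = 3. Remove 3 from slot 4.
slot 4 has just one choice, so slot 4 = 5.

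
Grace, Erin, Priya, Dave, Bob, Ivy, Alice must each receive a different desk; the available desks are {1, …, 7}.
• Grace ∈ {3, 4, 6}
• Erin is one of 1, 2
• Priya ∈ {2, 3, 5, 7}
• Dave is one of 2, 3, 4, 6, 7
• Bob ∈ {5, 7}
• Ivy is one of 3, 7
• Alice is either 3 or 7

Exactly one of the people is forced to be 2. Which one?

Priya

The 7 variables together cover exactly {1, 2, 3, 4, 5, 6, 7} — 7 values for 7 variables — and 1 appears only in Erin's list, so Erin = 1.
Ivy and Alice between them cover only {3, 7} — a naked pair. Remove those values from Grace, Priya, Dave, Bob.
Bob's domain is down to {5}, so Bob = 5. Eliminate 5 elsewhere: Priya.
So 2 goes to Priya.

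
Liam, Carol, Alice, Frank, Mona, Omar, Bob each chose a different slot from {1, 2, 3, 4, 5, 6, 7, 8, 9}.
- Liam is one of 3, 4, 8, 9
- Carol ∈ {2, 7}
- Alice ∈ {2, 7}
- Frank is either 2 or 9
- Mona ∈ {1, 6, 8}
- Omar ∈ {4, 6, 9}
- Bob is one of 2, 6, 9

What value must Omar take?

4

The 2 variables Carol and Alice are confined to {2, 7}, which locks those values in; drop them from Frank, Bob.
That leaves Frank = 9. Strike 9 from Liam, Omar, Bob.
Bob must be 6 (only option left). Remove 6 from Mona, Omar.
So Omar = 4.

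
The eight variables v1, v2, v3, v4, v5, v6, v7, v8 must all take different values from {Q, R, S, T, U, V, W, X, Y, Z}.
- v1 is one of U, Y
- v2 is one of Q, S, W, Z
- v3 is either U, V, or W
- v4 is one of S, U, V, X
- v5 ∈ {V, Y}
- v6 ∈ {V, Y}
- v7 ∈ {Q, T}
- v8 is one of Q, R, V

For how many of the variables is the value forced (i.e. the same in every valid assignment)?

v5 and v6 between them cover only {V, Y} — a naked pair. Remove those values from v1, v3, v4, v8.
That leaves v1 = U. So v3, v4 can't be U.
v3 has just one choice, so v3 = W. Remove W from v2.
Determined: v1=U, v3=W. The other variables each still have more than one consistent value. That makes 2.

2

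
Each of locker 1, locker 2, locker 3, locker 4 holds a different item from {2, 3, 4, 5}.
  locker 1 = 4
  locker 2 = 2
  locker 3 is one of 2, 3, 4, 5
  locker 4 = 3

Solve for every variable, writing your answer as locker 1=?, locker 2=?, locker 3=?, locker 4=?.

locker 1=4, locker 2=2, locker 3=5, locker 4=3

locker 1 has just one choice, so locker 1 = 4. Strike 4 from locker 3.
locker 2's domain is down to {2}, so locker 2 = 2. So locker 3 can't be 2.
locker 4 must be 3 (only option left). Eliminate 3 elsewhere: locker 3.
locker 3's domain is down to {5}, so locker 3 = 5.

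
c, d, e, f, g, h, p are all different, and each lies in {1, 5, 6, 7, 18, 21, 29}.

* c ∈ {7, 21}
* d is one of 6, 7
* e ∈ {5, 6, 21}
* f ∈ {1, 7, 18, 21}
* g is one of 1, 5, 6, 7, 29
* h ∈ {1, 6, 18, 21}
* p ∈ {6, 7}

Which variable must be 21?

c

Among the 7 variables, 29 fits only g (and all 7 values in {1, 5, 6, 7, 18, 21, 29} must be used), so g = 29.
Among the 6 still-open variables, 5 fits only e (and all 6 values in {1, 5, 6, 7, 18, 21} must be used), so e = 5.
The 2 variables d and p are confined to {6, 7}, which locks those values in; drop them from c, f, h.
So 21 goes to c.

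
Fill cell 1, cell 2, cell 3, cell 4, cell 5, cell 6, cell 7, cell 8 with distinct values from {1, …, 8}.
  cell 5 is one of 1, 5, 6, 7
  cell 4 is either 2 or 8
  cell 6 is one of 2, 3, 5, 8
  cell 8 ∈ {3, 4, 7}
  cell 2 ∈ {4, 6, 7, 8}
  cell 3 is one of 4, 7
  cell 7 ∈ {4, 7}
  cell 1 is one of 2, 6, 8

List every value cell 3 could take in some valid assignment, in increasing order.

The 8 variables draw from only 8 values {1, 2, 3, 4, 5, 6, 7, 8}, so each is used; only cell 5 can be 1, hence cell 5 = 1.
The 7 still-open variables together cover exactly {2, 3, 4, 5, 6, 7, 8} — 7 values for 7 variables — and 5 appears only in cell 6's list, so cell 6 = 5.
Among the 6 still-open variables, 3 fits only cell 8 (and all 6 values in {2, 3, 4, 6, 7, 8} must be used), so cell 8 = 3.
cell 3 and cell 7 between them cover only {4, 7} — a naked pair. Remove those values from cell 2.
No further eliminations apply; cell 3 can still be any of 4, 7.

4, 7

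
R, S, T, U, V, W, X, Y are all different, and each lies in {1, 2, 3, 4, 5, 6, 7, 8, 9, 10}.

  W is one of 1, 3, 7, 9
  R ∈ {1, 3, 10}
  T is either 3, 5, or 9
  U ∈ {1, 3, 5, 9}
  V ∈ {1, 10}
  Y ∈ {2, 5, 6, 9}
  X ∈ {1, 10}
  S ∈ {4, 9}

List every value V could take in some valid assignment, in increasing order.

V and X between them cover only {1, 10} — a naked pair. Remove those values from R, U, W.
R has just one choice, so R = 3. Eliminate 3 elsewhere: T, U, W.
T and U between them cover only {5, 9} — a naked pair. Remove those values from S, W, Y.
S must be 4 (only option left).
W's domain is down to {7}, so W = 7.
No further eliminations apply; V can still be any of 1, 10.

1, 10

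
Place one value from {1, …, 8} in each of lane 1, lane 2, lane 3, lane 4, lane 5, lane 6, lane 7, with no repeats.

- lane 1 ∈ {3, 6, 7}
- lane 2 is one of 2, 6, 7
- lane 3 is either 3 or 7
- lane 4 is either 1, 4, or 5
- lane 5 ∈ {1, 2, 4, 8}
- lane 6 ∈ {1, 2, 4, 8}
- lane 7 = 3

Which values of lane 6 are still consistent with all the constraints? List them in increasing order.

lane 7 has just one choice, so lane 7 = 3. So lane 1, lane 3 can't be 3.
lane 3's domain is down to {7}, so lane 3 = 7. Remove 7 from lane 1, lane 2.
lane 1 must be 6 (only option left). Eliminate 6 elsewhere: lane 2.
lane 2 must be 2 (only option left). Strike 2 from lane 5, lane 6.
No further eliminations apply; lane 6 can still be any of 1, 4, 8.

1, 4, 8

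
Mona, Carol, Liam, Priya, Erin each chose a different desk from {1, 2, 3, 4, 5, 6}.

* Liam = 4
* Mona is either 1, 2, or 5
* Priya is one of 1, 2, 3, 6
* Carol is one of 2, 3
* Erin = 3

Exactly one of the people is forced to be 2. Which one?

Carol

Liam must be 4 (only option left).
Erin's domain is down to {3}, so Erin = 3. Eliminate 3 elsewhere: Carol, Priya.
So 2 goes to Carol.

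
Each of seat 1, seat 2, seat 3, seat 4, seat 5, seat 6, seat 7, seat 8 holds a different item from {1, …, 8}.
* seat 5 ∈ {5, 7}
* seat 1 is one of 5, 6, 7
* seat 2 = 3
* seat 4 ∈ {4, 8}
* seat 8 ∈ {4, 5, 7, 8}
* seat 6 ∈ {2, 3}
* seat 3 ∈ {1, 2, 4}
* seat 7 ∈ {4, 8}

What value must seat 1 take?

6

seat 2's domain is down to {3}, so seat 2 = 3. Strike 3 from seat 6.
seat 6 has just one choice, so seat 6 = 2. So seat 3 can't be 2.
Among the 6 still-open variables, 1 fits only seat 3 (and all 6 values in {1, 4, 5, 6, 7, 8} must be used), so seat 3 = 1.
The 5 still-open variables together cover exactly {4, 5, 6, 7, 8} — 5 values for 5 variables — and 6 appears only in seat 1's list, so seat 1 = 6.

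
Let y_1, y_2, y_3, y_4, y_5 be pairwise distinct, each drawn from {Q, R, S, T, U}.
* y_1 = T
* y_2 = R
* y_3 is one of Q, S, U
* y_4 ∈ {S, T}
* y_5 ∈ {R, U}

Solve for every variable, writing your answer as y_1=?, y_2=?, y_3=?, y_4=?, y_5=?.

y_1=T, y_2=R, y_3=Q, y_4=S, y_5=U

y_1's domain is down to {T}, so y_1 = T. Remove T from y_4.
y_2 has just one choice, so y_2 = R. So y_5 can't be R.
That leaves y_4 = S. Strike S from y_3.
y_5's domain is down to {U}, so y_5 = U. Remove U from y_3.
y_3 has just one choice, so y_3 = Q.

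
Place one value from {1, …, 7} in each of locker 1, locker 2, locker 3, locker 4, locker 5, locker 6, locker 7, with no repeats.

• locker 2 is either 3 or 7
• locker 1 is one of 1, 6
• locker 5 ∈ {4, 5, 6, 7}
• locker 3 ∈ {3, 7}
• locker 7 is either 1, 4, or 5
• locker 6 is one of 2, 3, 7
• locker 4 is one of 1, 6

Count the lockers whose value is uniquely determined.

1

Among the 7 variables, 2 fits only locker 6 (and all 7 values in {1, 2, 3, 4, 5, 6, 7} must be used), so locker 6 = 2.
locker 1 and locker 4 between them cover only {1, 6} — a naked pair. Remove those values from locker 5, locker 7.
locker 2 and locker 3 between them cover only {3, 7} — a naked pair. Remove those values from locker 5.
Determined: locker 6=2. The other lockers each still have more than one consistent value. That makes 1.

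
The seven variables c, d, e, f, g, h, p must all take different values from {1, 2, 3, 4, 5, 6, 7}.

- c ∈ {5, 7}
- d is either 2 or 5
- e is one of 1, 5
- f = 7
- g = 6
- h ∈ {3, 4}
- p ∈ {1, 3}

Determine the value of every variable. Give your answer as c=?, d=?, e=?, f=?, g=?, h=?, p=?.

f has just one choice, so f = 7. Eliminate 7 elsewhere: c.
g must be 6 (only option left).
c must be 5 (only option left). So d, e can't be 5.
That leaves d = 2.
e has just one choice, so e = 1. Remove 1 from p.
p must be 3 (only option left). Eliminate 3 elsewhere: h.
That leaves h = 4.

c=5, d=2, e=1, f=7, g=6, h=4, p=3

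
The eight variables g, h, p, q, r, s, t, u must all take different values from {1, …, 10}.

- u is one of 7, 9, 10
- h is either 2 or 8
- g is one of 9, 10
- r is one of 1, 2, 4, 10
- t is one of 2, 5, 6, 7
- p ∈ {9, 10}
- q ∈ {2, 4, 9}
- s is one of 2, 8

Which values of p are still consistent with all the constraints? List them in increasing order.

The 2 variables g and p are confined to {9, 10}, which locks those values in; drop them from q, r, u.
u's domain is down to {7}, so u = 7. So t can't be 7.
The 2 variables h and s are confined to {2, 8}, which locks those values in; drop them from q, r, t.
That leaves q = 4. So r can't be 4.
r must be 1 (only option left).
No further eliminations apply; p can still be any of 9, 10.

9, 10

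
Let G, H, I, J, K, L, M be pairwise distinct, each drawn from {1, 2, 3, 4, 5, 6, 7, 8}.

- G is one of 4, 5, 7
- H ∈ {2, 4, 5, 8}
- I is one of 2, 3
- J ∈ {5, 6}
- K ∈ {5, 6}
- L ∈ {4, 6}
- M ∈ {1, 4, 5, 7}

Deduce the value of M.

J and K share exactly the 2 values {5, 6}; by pigeonhole those values go to them, so strike 5, 6 from G, H, L, M.
L has just one choice, so L = 4. Strike 4 from G, H, M.
G has just one choice, so G = 7. Eliminate 7 elsewhere: M.
So M = 1.

1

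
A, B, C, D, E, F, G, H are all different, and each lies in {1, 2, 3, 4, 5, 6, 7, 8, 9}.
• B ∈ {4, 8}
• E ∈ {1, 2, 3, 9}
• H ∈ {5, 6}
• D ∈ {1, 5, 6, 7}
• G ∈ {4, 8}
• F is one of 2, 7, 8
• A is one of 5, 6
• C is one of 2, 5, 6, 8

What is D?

1

A and H share exactly the 2 values {5, 6}; by pigeonhole those values go to them, so strike 5, 6 from C, D.
B and G share exactly the 2 values {4, 8}; by pigeonhole those values go to them, so strike 4, 8 from C, F.
C must be 2 (only option left). So E, F can't be 2.
F must be 7 (only option left). Eliminate 7 elsewhere: D.
So D = 1.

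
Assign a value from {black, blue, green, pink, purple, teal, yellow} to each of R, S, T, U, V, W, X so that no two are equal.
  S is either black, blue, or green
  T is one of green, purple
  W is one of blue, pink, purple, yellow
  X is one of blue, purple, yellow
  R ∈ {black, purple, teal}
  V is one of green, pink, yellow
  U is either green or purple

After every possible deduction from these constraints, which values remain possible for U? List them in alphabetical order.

green, purple

The 7 variables draw from only 7 values {black, blue, green, pink, purple, teal, yellow}, so each is used; only R can be teal, hence R = teal.
Among the 6 still-open variables, black fits only S (and all 6 values in {black, blue, green, pink, purple, yellow} must be used), so S = black.
T and U share exactly the 2 values {green, purple}; by pigeonhole those values go to them, so strike green, purple from V, W, X.
No further eliminations apply; U can still be any of green, purple.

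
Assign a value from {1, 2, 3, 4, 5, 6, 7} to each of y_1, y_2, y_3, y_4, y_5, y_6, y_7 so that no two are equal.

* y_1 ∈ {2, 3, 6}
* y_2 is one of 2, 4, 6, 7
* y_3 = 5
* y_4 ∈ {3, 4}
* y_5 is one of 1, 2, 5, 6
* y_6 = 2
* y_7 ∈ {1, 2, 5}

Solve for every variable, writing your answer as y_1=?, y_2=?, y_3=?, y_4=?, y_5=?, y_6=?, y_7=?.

y_3's domain is down to {5}, so y_3 = 5. Remove 5 from y_5, y_7.
y_6's domain is down to {2}, so y_6 = 2. So y_1, y_2, y_5, y_7 can't be 2.
y_7's domain is down to {1}, so y_7 = 1. So y_5 can't be 1.
y_5 must be 6 (only option left). Strike 6 from y_1, y_2.
y_1 has just one choice, so y_1 = 3. Strike 3 from y_4.
y_4's domain is down to {4}, so y_4 = 4. Eliminate 4 elsewhere: y_2.
That leaves y_2 = 7.

y_1=3, y_2=7, y_3=5, y_4=4, y_5=6, y_6=2, y_7=1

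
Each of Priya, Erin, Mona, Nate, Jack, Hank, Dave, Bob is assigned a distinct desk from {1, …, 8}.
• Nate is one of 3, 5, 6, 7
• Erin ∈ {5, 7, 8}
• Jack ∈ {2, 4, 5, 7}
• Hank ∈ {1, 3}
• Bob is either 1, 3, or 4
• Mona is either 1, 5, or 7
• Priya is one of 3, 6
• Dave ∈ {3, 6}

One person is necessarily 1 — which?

Among the 8 variables, 2 fits only Jack (and all 8 values in {1, 2, 3, 4, 5, 6, 7, 8} must be used), so Jack = 2.
Among the 7 still-open variables, 4 fits only Bob (and all 7 values in {1, 3, 4, 5, 6, 7, 8} must be used), so Bob = 4.
The 6 still-open variables together cover exactly {1, 3, 5, 6, 7, 8} — 6 values for 6 variables — and 8 appears only in Erin's list, so Erin = 8.
Priya and Dave between them cover only {3, 6} — a naked pair. Remove those values from Nate, Hank.
So 1 goes to Hank.

Hank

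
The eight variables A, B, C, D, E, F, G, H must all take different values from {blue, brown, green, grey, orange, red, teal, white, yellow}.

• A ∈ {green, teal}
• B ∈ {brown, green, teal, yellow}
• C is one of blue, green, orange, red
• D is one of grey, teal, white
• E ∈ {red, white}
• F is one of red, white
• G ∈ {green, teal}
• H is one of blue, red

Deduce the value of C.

The 2 variables A and G are confined to {green, teal}, which locks those values in; drop them from B, C, D.
E and F between them cover only {red, white} — a naked pair. Remove those values from C, D, H.
D's domain is down to {grey}, so D = grey.
H must be blue (only option left). Eliminate blue elsewhere: C.
So C = orange.

orange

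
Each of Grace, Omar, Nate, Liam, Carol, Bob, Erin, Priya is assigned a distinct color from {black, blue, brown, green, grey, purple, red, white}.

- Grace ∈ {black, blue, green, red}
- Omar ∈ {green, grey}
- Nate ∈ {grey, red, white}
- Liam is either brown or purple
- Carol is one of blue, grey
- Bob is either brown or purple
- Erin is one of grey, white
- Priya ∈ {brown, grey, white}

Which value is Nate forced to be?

The 8 variables draw from only 8 values {black, blue, brown, green, grey, purple, red, white}, so each is used; only Grace can be black, hence Grace = black.
The 7 still-open variables together cover exactly {blue, brown, green, grey, purple, red, white} — 7 values for 7 variables — and blue appears only in Carol's list, so Carol = blue.
The 6 still-open variables together cover exactly {brown, green, grey, purple, red, white} — 6 values for 6 variables — and green appears only in Omar's list, so Omar = green.
The 5 still-open variables draw from only 5 values {brown, grey, purple, red, white}, so each is used; only Nate can be red, hence Nate = red.

red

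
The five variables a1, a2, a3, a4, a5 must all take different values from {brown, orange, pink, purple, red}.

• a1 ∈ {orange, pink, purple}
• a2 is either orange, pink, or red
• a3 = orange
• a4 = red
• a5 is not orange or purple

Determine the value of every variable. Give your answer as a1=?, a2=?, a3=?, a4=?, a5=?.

a1=purple, a2=pink, a3=orange, a4=red, a5=brown

a3's domain is down to {orange}, so a3 = orange. Remove orange from a1, a2.
a4 must be red (only option left). So a2, a5 can't be red.
a2 must be pink (only option left). So a1, a5 can't be pink.
a5's domain is down to {brown}, so a5 = brown.
That leaves a1 = purple.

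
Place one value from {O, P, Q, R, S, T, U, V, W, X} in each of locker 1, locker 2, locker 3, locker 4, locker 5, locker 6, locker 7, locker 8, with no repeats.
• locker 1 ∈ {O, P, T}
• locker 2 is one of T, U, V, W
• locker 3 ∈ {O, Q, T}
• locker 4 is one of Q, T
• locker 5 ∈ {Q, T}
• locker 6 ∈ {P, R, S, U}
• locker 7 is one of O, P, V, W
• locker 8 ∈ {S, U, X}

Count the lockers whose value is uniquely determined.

2

locker 4 and locker 5 share exactly the 2 values {Q, T}; by pigeonhole those values go to them, so strike Q, T from locker 1, locker 2, locker 3.
That leaves locker 3 = O. Strike O from locker 1, locker 7.
That leaves locker 1 = P. Eliminate P elsewhere: locker 6, locker 7.
Determined: locker 1=P, locker 3=O. The other lockers each still have more than one consistent value. That makes 2.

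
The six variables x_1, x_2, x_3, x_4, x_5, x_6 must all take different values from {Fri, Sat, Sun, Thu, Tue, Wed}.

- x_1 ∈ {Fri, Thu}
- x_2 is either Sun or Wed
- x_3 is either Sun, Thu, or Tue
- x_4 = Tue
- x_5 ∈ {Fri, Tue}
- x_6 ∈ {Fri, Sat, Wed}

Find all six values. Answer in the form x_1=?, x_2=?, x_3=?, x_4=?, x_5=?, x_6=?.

x_4 has just one choice, so x_4 = Tue. Eliminate Tue elsewhere: x_3, x_5.
x_5 has just one choice, so x_5 = Fri. Strike Fri from x_1, x_6.
x_1's domain is down to {Thu}, so x_1 = Thu. Strike Thu from x_3.
x_3 has just one choice, so x_3 = Sun. So x_2 can't be Sun.
x_2's domain is down to {Wed}, so x_2 = Wed. So x_6 can't be Wed.
x_6 has just one choice, so x_6 = Sat.

x_1=Thu, x_2=Wed, x_3=Sun, x_4=Tue, x_5=Fri, x_6=Sat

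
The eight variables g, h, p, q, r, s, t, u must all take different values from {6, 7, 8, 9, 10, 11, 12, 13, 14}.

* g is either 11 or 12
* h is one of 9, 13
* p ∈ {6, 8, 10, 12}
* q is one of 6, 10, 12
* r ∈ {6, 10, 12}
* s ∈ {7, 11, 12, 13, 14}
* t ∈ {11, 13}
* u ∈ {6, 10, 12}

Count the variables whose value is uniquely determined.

4

q, r, u between them cover only {6, 10, 12} — a naked triple. Remove those values from g, p, s.
g's domain is down to {11}, so g = 11. Strike 11 from s, t.
That leaves p = 8.
That leaves t = 13. Strike 13 from h, s.
That leaves h = 9.
Determined: g=11, h=9, p=8, t=13. The other variables each still have more than one consistent value. That makes 4.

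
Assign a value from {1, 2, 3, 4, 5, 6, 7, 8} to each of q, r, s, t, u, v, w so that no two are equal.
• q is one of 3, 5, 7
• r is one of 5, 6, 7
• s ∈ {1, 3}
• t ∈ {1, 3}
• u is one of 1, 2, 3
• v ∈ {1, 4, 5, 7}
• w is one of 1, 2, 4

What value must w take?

4

The 7 variables draw from only 7 values {1, 2, 3, 4, 5, 6, 7}, so each is used; only r can be 6, hence r = 6.
The 2 variables s and t are confined to {1, 3}, which locks those values in; drop them from q, u, v, w.
u's domain is down to {2}, so u = 2. Remove 2 from w.
So w = 4.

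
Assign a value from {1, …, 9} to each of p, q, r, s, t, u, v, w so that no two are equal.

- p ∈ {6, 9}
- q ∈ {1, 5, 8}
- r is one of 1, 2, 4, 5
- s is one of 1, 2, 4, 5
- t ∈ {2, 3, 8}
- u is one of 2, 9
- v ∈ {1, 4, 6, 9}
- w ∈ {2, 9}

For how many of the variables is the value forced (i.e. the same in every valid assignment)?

The 8 variables draw from only 8 values {1, 2, 3, 4, 5, 6, 8, 9}, so each is used; only t can be 3, hence t = 3.
The 7 still-open variables together cover exactly {1, 2, 4, 5, 6, 8, 9} — 7 values for 7 variables — and 8 appears only in q's list, so q = 8.
The 2 variables u and w are confined to {2, 9}, which locks those values in; drop them from p, r, s, v.
p has just one choice, so p = 6. Strike 6 from v.
Determined: p=6, q=8, t=3. The other variables each still have more than one consistent value. That makes 3.

3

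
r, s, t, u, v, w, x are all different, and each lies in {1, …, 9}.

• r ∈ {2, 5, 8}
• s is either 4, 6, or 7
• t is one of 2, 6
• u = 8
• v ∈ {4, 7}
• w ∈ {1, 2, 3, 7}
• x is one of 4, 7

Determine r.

5

u has just one choice, so u = 8. Remove 8 from r.
The 2 variables v and x are confined to {4, 7}, which locks those values in; drop them from s, w.
s has just one choice, so s = 6. So t can't be 6.
That leaves t = 2. Remove 2 from r, w.
So r = 5.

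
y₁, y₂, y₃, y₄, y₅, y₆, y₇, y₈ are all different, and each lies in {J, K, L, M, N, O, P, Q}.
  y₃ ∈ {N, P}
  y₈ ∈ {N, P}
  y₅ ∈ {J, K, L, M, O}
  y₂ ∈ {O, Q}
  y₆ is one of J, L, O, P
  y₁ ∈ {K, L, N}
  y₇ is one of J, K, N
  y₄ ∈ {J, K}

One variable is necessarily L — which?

The 8 variables draw from only 8 values {J, K, L, M, N, O, P, Q}, so each is used; only y₅ can be M, hence y₅ = M.
The 7 still-open variables draw from only 7 values {J, K, L, N, O, P, Q}, so each is used; only y₂ can be Q, hence y₂ = Q.
Among the 6 still-open variables, O fits only y₆ (and all 6 values in {J, K, L, N, O, P} must be used), so y₆ = O.
Among the 5 still-open variables, L fits only y₁ (and all 5 values in {J, K, L, N, P} must be used), so y₁ = L.

y₁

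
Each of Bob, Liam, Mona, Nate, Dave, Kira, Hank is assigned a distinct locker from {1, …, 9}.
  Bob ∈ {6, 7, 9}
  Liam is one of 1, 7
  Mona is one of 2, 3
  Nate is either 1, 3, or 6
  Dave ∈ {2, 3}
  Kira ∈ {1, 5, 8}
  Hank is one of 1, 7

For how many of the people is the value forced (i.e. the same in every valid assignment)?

2

The 2 variables Liam and Hank are confined to {1, 7}, which locks those values in; drop them from Bob, Nate, Kira.
The 2 variables Mona and Dave are confined to {2, 3}, which locks those values in; drop them from Nate.
Nate must be 6 (only option left). So Bob can't be 6.
Bob must be 9 (only option left).
Determined: Bob=9, Nate=6. The other people each still have more than one consistent value. That makes 2.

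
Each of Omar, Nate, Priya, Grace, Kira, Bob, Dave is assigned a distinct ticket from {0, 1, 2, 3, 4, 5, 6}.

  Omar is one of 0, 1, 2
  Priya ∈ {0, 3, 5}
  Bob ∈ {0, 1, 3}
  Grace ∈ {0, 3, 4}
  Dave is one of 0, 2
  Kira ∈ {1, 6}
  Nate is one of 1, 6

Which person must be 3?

Bob

Among the 7 variables, 4 fits only Grace (and all 7 values in {0, 1, 2, 3, 4, 5, 6} must be used), so Grace = 4.
Among the 6 still-open variables, 5 fits only Priya (and all 6 values in {0, 1, 2, 3, 5, 6} must be used), so Priya = 5.
The 5 still-open variables together cover exactly {0, 1, 2, 3, 6} — 5 values for 5 variables — and 3 appears only in Bob's list, so Bob = 3.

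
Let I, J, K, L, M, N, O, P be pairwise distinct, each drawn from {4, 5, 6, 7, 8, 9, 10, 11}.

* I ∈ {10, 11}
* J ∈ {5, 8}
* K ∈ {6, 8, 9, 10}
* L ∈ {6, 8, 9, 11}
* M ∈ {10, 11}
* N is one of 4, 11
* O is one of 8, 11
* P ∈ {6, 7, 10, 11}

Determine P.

7

The 8 variables draw from only 8 values {4, 5, 6, 7, 8, 9, 10, 11}, so each is used; only N can be 4, hence N = 4.
The 7 still-open variables draw from only 7 values {5, 6, 7, 8, 9, 10, 11}, so each is used; only J can be 5, hence J = 5.
Among the 6 still-open variables, 7 fits only P (and all 6 values in {6, 7, 8, 9, 10, 11} must be used), so P = 7.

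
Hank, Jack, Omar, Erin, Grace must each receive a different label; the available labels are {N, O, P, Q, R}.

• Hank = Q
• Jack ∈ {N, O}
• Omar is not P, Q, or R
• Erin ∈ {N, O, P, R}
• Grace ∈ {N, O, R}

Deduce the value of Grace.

Hank must be Q (only option left).
The 4 still-open variables draw from only 4 values {N, O, P, R}, so each is used; only Erin can be P, hence Erin = P.
Among the 3 still-open variables, R fits only Grace (and all 3 values in {N, O, R} must be used), so Grace = R.

R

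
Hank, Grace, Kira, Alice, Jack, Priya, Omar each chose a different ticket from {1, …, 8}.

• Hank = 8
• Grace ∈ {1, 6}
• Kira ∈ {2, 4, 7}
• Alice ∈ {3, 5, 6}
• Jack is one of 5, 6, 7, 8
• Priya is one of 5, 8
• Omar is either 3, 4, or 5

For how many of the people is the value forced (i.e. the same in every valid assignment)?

2

Hank's domain is down to {8}, so Hank = 8. Remove 8 from Jack, Priya.
Priya has just one choice, so Priya = 5. Eliminate 5 elsewhere: Alice, Jack, Omar.
Determined: Hank=8, Priya=5. The other people each still have more than one consistent value. That makes 2.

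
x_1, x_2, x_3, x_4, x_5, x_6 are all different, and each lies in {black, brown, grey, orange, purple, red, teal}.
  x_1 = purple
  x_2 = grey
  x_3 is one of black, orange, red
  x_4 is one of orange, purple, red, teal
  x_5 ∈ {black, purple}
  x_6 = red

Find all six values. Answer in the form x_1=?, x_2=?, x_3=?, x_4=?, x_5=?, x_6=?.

x_1's domain is down to {purple}, so x_1 = purple. Remove purple from x_4, x_5.
x_2's domain is down to {grey}, so x_2 = grey.
x_5 has just one choice, so x_5 = black. Strike black from x_3.
x_6 must be red (only option left). Eliminate red elsewhere: x_3, x_4.
x_3 must be orange (only option left). So x_4 can't be orange.
x_4 has just one choice, so x_4 = teal.

x_1=purple, x_2=grey, x_3=orange, x_4=teal, x_5=black, x_6=red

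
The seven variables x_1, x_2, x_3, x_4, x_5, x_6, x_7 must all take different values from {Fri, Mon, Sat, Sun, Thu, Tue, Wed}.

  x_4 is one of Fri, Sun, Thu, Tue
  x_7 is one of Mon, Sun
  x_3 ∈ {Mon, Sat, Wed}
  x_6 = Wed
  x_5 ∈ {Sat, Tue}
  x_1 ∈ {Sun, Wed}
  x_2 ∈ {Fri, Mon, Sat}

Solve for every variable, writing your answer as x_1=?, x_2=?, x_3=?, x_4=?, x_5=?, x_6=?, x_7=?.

x_6 must be Wed (only option left). So x_1, x_3 can't be Wed.
That leaves x_1 = Sun. Remove Sun from x_4, x_7.
x_7 must be Mon (only option left). So x_2, x_3 can't be Mon.
x_3 must be Sat (only option left). Eliminate Sat elsewhere: x_2, x_5.
x_5's domain is down to {Tue}, so x_5 = Tue. Strike Tue from x_4.
x_2 must be Fri (only option left). Remove Fri from x_4.
x_4 has just one choice, so x_4 = Thu.

x_1=Sun, x_2=Fri, x_3=Sat, x_4=Thu, x_5=Tue, x_6=Wed, x_7=Mon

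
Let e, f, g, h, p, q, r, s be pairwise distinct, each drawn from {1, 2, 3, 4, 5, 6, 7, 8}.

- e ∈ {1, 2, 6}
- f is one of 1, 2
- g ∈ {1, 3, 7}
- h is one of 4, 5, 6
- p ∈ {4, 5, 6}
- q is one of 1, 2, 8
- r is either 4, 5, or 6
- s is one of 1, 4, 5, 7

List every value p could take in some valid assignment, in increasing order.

The 8 variables together cover exactly {1, 2, 3, 4, 5, 6, 7, 8} — 8 values for 8 variables — and 3 appears only in g's list, so g = 3.
The 7 still-open variables draw from only 7 values {1, 2, 4, 5, 6, 7, 8}, so each is used; only s can be 7, hence s = 7.
The 6 still-open variables draw from only 6 values {1, 2, 4, 5, 6, 8}, so each is used; only q can be 8, hence q = 8.
The 3 variables h, p, r are confined to {4, 5, 6}, which locks those values in; drop them from e.
No further eliminations apply; p can still be any of 4, 5, 6.

4, 5, 6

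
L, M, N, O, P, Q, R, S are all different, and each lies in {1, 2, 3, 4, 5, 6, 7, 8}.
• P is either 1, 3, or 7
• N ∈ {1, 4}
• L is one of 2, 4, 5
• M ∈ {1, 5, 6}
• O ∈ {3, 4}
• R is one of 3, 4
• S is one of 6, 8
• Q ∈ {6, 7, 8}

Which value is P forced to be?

Among the 8 variables, 2 fits only L (and all 8 values in {1, 2, 3, 4, 5, 6, 7, 8} must be used), so L = 2.
Among the 7 still-open variables, 5 fits only M (and all 7 values in {1, 3, 4, 5, 6, 7, 8} must be used), so M = 5.
O and R share exactly the 2 values {3, 4}; by pigeonhole those values go to them, so strike 3, 4 from N, P.
N has just one choice, so N = 1. Strike 1 from P.
So P = 7.

7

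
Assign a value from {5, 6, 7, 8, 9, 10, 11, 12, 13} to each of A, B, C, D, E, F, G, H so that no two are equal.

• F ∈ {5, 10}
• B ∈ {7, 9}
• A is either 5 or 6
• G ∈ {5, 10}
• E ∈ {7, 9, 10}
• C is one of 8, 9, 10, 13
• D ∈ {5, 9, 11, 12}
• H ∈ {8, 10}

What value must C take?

F and G between them cover only {5, 10} — a naked pair. Remove those values from A, C, D, E, H.
A must be 6 (only option left).
H must be 8 (only option left). Strike 8 from C.
The 2 variables B and E are confined to {7, 9}, which locks those values in; drop them from C, D.
So C = 13.

13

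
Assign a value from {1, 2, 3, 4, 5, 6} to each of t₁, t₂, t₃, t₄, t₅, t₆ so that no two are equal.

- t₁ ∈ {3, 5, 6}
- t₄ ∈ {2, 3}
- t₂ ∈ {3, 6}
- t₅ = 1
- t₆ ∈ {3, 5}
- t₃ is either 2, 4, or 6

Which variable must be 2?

t₅ has just one choice, so t₅ = 1.
Among the 5 still-open variables, 4 fits only t₃ (and all 5 values in {2, 3, 4, 5, 6} must be used), so t₃ = 4.
The 4 still-open variables draw from only 4 values {2, 3, 5, 6}, so each is used; only t₄ can be 2, hence t₄ = 2.

t₄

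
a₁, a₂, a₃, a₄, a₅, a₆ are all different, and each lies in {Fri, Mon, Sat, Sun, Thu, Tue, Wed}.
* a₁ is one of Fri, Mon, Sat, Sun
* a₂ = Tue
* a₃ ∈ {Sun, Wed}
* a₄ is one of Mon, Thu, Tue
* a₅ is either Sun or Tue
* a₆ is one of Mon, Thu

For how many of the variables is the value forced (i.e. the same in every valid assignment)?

3

a₂ has just one choice, so a₂ = Tue. So a₄, a₅ can't be Tue.
a₅ has just one choice, so a₅ = Sun. So a₁, a₃ can't be Sun.
That leaves a₃ = Wed.
a₄ and a₆ between them cover only {Mon, Thu} — a naked pair. Remove those values from a₁.
Determined: a₂=Tue, a₃=Wed, a₅=Sun. The other variables each still have more than one consistent value. That makes 3.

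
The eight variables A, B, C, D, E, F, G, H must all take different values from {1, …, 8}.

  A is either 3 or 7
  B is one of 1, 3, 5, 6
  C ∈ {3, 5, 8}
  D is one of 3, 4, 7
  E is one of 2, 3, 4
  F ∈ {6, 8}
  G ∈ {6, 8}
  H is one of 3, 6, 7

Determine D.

4

The 8 variables together cover exactly {1, 2, 3, 4, 5, 6, 7, 8} — 8 values for 8 variables — and 1 appears only in B's list, so B = 1.
The 7 still-open variables together cover exactly {2, 3, 4, 5, 6, 7, 8} — 7 values for 7 variables — and 2 appears only in E's list, so E = 2.
Among the 6 still-open variables, 4 fits only D (and all 6 values in {3, 4, 5, 6, 7, 8} must be used), so D = 4.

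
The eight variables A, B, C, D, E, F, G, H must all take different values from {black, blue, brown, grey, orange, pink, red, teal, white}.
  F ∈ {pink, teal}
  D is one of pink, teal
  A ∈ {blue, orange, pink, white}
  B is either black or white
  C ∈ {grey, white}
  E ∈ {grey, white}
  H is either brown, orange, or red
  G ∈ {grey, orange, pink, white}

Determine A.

The 2 variables C and E are confined to {grey, white}, which locks those values in; drop them from A, B, G.
B must be black (only option left).
D and F between them cover only {pink, teal} — a naked pair. Remove those values from A, G.
G's domain is down to {orange}, so G = orange. Eliminate orange elsewhere: A, H.
So A = blue.

blue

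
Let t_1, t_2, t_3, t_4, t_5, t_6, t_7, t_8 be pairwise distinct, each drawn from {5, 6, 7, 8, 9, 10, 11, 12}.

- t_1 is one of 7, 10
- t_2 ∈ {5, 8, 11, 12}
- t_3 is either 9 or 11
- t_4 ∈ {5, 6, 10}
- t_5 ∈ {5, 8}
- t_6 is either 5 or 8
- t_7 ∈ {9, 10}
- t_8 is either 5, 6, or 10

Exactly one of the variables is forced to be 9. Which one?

The 8 variables draw from only 8 values {5, 6, 7, 8, 9, 10, 11, 12}, so each is used; only t_1 can be 7, hence t_1 = 7.
The 7 still-open variables together cover exactly {5, 6, 8, 9, 10, 11, 12} — 7 values for 7 variables — and 12 appears only in t_2's list, so t_2 = 12.
The 6 still-open variables together cover exactly {5, 6, 8, 9, 10, 11} — 6 values for 6 variables — and 11 appears only in t_3's list, so t_3 = 11.
Among the 5 still-open variables, 9 fits only t_7 (and all 5 values in {5, 6, 8, 9, 10} must be used), so t_7 = 9.

t_7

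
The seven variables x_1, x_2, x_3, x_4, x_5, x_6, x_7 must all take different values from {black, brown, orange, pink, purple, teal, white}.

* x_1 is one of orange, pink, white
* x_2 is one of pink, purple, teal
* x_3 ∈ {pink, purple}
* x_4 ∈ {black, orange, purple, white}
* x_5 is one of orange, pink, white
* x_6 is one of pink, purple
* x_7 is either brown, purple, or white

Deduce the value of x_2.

teal

The 7 variables together cover exactly {black, brown, orange, pink, purple, teal, white} — 7 values for 7 variables — and black appears only in x_4's list, so x_4 = black.
The 6 still-open variables draw from only 6 values {brown, orange, pink, purple, teal, white}, so each is used; only x_7 can be brown, hence x_7 = brown.
The 5 still-open variables draw from only 5 values {orange, pink, purple, teal, white}, so each is used; only x_2 can be teal, hence x_2 = teal.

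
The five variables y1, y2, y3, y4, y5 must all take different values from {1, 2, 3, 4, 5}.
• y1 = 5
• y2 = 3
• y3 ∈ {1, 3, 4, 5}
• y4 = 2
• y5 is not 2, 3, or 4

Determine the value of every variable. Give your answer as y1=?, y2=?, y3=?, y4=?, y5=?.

y1=5, y2=3, y3=4, y4=2, y5=1

y1 must be 5 (only option left). Remove 5 from y3, y5.
That leaves y2 = 3. Eliminate 3 elsewhere: y3.
y4 has just one choice, so y4 = 2.
y5 has just one choice, so y5 = 1. So y3 can't be 1.
y3 has just one choice, so y3 = 4.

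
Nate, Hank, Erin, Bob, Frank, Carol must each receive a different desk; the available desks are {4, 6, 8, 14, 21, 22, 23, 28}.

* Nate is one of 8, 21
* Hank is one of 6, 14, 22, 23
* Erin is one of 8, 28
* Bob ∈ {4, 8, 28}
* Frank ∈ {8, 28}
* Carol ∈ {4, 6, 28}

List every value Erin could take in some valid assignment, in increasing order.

Erin and Frank between them cover only {8, 28} — a naked pair. Remove those values from Nate, Bob, Carol.
That leaves Nate = 21.
That leaves Bob = 4. Strike 4 from Carol.
Carol's domain is down to {6}, so Carol = 6. Strike 6 from Hank.
No further eliminations apply; Erin can still be any of 8, 28.

8, 28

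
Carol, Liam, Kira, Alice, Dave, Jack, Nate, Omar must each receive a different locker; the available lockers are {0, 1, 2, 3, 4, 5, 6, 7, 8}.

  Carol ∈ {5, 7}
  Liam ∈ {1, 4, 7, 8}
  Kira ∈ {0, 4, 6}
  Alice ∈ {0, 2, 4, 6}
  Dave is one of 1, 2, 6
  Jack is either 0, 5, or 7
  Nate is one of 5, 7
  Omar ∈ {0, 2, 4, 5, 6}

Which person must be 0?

Jack

The 8 variables draw from only 8 values {0, 1, 2, 4, 5, 6, 7, 8}, so each is used; only Liam can be 8, hence Liam = 8.
The 7 still-open variables draw from only 7 values {0, 1, 2, 4, 5, 6, 7}, so each is used; only Dave can be 1, hence Dave = 1.
The 2 variables Carol and Nate are confined to {5, 7}, which locks those values in; drop them from Jack, Omar.
So 0 goes to Jack.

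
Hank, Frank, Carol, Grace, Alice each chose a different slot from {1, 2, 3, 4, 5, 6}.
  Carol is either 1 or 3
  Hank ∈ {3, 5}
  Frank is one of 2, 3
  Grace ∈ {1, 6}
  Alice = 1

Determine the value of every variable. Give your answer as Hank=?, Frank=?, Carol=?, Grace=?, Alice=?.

Hank=5, Frank=2, Carol=3, Grace=6, Alice=1

Alice's domain is down to {1}, so Alice = 1. So Carol, Grace can't be 1.
Carol has just one choice, so Carol = 3. Strike 3 from Hank, Frank.
Grace's domain is down to {6}, so Grace = 6.
Hank must be 5 (only option left).
Frank's domain is down to {2}, so Frank = 2.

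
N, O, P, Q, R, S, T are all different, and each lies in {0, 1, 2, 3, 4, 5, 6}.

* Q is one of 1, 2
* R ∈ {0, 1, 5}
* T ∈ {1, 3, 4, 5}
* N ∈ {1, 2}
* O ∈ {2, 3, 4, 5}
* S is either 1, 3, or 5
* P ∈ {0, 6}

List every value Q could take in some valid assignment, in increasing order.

1, 2

Among the 7 variables, 6 fits only P (and all 7 values in {0, 1, 2, 3, 4, 5, 6} must be used), so P = 6.
The 6 still-open variables together cover exactly {0, 1, 2, 3, 4, 5} — 6 values for 6 variables — and 0 appears only in R's list, so R = 0.
N and Q share exactly the 2 values {1, 2}; by pigeonhole those values go to them, so strike 1, 2 from O, S, T.
No further eliminations apply; Q can still be any of 1, 2.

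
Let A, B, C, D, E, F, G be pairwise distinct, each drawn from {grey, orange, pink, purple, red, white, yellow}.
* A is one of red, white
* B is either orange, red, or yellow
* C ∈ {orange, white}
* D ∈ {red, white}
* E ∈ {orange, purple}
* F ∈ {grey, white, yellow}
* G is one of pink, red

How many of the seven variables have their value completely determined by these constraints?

5

The 7 variables together cover exactly {grey, orange, pink, purple, red, white, yellow} — 7 values for 7 variables — and grey appears only in F's list, so F = grey.
Among the 6 still-open variables, pink fits only G (and all 6 values in {orange, pink, purple, red, white, yellow} must be used), so G = pink.
The 5 still-open variables draw from only 5 values {orange, purple, red, white, yellow}, so each is used; only E can be purple, hence E = purple.
The 4 still-open variables draw from only 4 values {orange, red, white, yellow}, so each is used; only B can be yellow, hence B = yellow.
The 3 still-open variables draw from only 3 values {orange, red, white}, so each is used; only C can be orange, hence C = orange.
Determined: B=yellow, C=orange, E=purple, F=grey, G=pink. The other variables each still have more than one consistent value. That makes 5.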